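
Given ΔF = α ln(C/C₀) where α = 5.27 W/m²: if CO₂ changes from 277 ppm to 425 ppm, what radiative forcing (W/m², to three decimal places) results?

ΔF = 2.256 W/m²

CO₂ absorption bands are partially saturated, so forcing scales with the logarithm of the concentration ratio.
CO₂: 5.27 × ln(425/277) = 5.27 × ln(1.53430) = 5.27 × 0.42807 = 2.2559 W/m².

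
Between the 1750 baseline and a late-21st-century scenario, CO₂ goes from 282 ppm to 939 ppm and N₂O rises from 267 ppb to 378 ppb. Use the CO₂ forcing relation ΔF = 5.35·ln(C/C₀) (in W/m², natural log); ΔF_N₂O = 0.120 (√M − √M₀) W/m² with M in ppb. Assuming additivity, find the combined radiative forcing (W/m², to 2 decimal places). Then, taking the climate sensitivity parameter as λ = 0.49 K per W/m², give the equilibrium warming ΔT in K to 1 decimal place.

ΔF = 6.81 W/m²; ΔT = 3.3 K

CO₂: 5.35 × ln(939/282) = 5.35 × ln(3.32979) = 5.35 × 1.20291 = 6.4356 W/m².
N₂O: 0.120 × (√378 − √267) = 0.120 × (19.4422 − 16.3401) = 0.120 × 3.1021 = 0.3723 W/m².
Total ΔF = 6.4356 + 0.3723 = 6.8079 W/m².
ΔT = λ ΔF = 0.49 × 6.81 = 3.3369 K.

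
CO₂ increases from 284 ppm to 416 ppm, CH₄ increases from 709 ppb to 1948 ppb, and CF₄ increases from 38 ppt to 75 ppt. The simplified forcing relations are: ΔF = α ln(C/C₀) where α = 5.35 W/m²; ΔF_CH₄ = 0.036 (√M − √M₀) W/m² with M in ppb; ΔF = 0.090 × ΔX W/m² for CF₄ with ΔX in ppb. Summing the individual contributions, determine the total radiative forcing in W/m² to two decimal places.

CO₂: 5.35 × ln(416/284) = 5.35 × ln(1.46479) = 5.35 × 0.38171 = 2.0421 W/m².
CH₄: 0.036 × (√1948 − √709) = 0.036 × (44.1362 − 26.6271) = 0.036 × 17.5091 = 0.6303 W/m².
CF₄: Δ = 75 − 38 = 37 ppt = 0.037 ppb; ΔF = 0.090 × 0.037 = 0.0033 W/m².
Total ΔF = 2.0421 + 0.6303 + 0.0033 = 2.6757 W/m².

ΔF = 2.68 W/m²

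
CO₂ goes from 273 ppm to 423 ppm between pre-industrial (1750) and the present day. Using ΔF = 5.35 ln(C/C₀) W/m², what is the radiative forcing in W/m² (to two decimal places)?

CO₂ absorption bands are partially saturated, so forcing scales with the logarithm of the concentration ratio.
CO₂: 5.35 × ln(423/273) = 5.35 × ln(1.54945) = 5.35 × 0.43790 = 2.3428 W/m².

ΔF = 2.34 W/m²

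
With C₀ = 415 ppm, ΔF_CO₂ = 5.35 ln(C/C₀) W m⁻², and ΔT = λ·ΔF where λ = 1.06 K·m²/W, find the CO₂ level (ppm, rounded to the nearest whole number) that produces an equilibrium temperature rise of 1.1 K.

Required forcing: ΔF = ΔT/λ = 1.1/1.06 = 1.0377 W/m².
Then ln(C/415) = ΔF/5.35 = 1.0377/5.35 = 0.19396.
So C = 415 × e^0.19396 = 415 × 1.21405 = 503.83 ppm.

C ≈ 504 ppm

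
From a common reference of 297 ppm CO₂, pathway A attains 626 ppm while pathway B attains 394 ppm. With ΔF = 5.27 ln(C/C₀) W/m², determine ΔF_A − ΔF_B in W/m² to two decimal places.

ΔF_A = 5.27 ln(626/297) = 5.27 × 0.74562 = 3.9294 W/m².
ΔF_B = 5.27 ln(394/297) = 5.27 × 0.28262 = 1.4894 W/m².
Difference: 3.9294 − 1.4894 = 2.4400 W/m².
(Equivalently, ΔF_A − ΔF_B = 5.27 ln(626/394) = 5.27 × 0.46300 = 2.4400 W/m².)

ΔF_A − ΔF_B = 2.44 W/m²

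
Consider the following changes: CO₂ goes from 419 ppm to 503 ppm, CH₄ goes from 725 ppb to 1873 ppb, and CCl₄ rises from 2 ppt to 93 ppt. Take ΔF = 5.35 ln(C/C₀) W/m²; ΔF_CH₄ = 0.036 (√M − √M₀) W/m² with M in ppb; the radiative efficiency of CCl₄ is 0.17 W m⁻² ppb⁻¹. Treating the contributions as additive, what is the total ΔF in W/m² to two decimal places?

ΔF = 1.58 W/m²

CO₂: 5.35 × ln(503/419) = 5.35 × ln(1.20048) = 5.35 × 0.18272 = 0.9776 W/m².
CH₄: 0.036 × (√1873 − √725) = 0.036 × (43.2782 − 26.9258) = 0.036 × 16.3524 = 0.5887 W/m².
CCl₄: Δ = 93 − 2 = 91 ppt = 0.091 ppb; ΔF = 0.17 × 0.091 = 0.0155 W/m².
Total ΔF = 0.9776 + 0.5887 + 0.0155 = 1.5818 W/m².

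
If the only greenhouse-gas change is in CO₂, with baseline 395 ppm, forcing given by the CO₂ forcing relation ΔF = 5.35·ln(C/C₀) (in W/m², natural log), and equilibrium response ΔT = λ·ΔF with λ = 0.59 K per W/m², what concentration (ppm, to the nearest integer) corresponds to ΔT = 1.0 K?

C ≈ 542 ppm

Required forcing: ΔF = ΔT/λ = 1.0/0.59 = 1.6949 W/m².
Then ln(C/395) = ΔF/5.35 = 1.6949/5.35 = 0.31680.
So C = 395 × e^0.31680 = 395 × 1.37273 = 542.23 ppm.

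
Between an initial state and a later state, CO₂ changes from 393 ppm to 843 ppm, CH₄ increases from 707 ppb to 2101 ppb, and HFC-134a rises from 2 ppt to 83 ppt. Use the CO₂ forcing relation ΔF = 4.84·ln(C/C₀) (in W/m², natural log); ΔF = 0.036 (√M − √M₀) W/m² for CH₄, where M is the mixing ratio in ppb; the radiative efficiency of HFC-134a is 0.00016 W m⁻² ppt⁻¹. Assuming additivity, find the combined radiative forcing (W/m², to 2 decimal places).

ΔF = 4.40 W/m²

CO₂: 4.84 × ln(843/393) = 4.84 × ln(2.14504) = 4.84 × 0.76316 = 3.6937 W/m².
CH₄: 0.036 × (√2101 − √707) = 0.036 × (45.8367 − 26.5895) = 0.036 × 19.2472 = 0.6929 W/m².
HFC-134a: ΔF = 0.00016 × (83 − 2) = 0.00016 × 81 = 0.0130 W/m².
Total ΔF = 3.6937 + 0.6929 + 0.0130 = 4.3996 W/m².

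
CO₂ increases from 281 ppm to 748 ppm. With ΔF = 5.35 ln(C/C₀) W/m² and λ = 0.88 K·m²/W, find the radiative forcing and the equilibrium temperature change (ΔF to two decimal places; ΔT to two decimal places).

ΔF = 5.24 W/m²; ΔT = 4.61 K

CO₂: 5.35 × ln(748/281) = 5.35 × ln(2.66192) = 5.35 × 0.97905 = 5.2379 W/m².
ΔT = λ ΔF = 0.88 × 5.24 = 4.6112 K.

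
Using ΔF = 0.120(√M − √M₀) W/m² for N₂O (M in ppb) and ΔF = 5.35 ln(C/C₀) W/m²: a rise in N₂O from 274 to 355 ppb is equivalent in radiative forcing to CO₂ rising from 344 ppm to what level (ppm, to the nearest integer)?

N₂O forcing: 0.120 × (√355 − √274) = 0.120 × (18.8414 − 16.5529) = 0.120 × 2.2885 = 0.27462 W/m².
Set 5.35 ln(C/344) = 0.27462: ln(C/344) = 0.27462/5.35 = 0.05133, so C = 344 × e^0.05133 = 344 × 1.05267 = 362.12 ppm.

C ≈ 362 ppm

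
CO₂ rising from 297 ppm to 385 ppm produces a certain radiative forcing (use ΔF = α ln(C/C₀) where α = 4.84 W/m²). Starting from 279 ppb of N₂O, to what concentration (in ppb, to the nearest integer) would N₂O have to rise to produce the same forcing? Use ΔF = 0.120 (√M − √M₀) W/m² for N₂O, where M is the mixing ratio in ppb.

M ≈ 738 ppb

CO₂ forcing: 4.84 × ln(385/297) = 4.84 × 0.259511 = 1.25603 W/m².
Set 0.120(√M − √279) = 1.25603: √M = 1.25603/0.120 + √279 = 10.4669 + 16.7033 = 27.1702.
M = (27.1702)² = 738.22 ppb.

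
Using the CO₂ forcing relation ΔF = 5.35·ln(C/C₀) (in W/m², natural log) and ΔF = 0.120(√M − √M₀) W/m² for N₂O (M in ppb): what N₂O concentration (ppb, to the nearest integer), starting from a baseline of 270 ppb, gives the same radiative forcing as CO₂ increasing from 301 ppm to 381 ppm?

M ≈ 726 ppb

CO₂ forcing: 5.35 × ln(381/301) = 5.35 × 0.235689 = 1.26094 W/m².
Set 0.120(√M − √270) = 1.26094: √M = 1.26094/0.120 + √270 = 10.5078 + 16.4317 = 26.9395.
M = (26.9395)² = 725.74 ppb.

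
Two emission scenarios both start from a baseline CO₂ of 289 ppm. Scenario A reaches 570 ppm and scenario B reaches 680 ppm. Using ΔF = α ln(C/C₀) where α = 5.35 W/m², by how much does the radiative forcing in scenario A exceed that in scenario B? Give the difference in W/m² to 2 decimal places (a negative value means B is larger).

ΔF_A = 5.35 ln(570/289) = 5.35 × 0.67921 = 3.6338 W/m².
ΔF_B = 5.35 ln(680/289) = 5.35 × 0.85567 = 4.5778 W/m².
Difference: 3.6338 − 4.5778 = -0.9440 W/m².

ΔF_A − ΔF_B = -0.94 W/m²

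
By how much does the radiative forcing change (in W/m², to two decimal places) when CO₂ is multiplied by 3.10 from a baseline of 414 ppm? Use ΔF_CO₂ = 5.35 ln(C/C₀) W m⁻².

ΔF = 6.05 W/m²

Because the forcing depends only on the ratio C/C₀, the initial concentration does not enter.
ΔF = 5.35 × ln(3.10) = 5.35 × 1.13140 = 6.0530 W/m².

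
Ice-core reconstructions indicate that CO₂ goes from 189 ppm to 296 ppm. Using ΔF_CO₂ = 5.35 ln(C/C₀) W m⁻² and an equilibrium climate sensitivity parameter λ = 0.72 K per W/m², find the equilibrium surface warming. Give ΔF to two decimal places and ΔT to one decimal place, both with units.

CO₂: 5.35 × ln(296/189) = 5.35 × ln(1.56614) = 5.35 × 0.44861 = 2.4001 W/m².
ΔT = λ ΔF = 0.72 × 2.40 = 1.7280 K.

ΔF = 2.40 W/m²; ΔT = 1.7 K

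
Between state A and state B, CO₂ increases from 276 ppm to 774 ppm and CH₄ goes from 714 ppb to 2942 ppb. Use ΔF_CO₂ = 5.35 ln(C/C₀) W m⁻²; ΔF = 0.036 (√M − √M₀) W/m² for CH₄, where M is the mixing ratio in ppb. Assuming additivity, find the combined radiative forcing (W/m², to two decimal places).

CO₂: 5.35 × ln(774/276) = 5.35 × ln(2.80435) = 5.35 × 1.03117 = 5.5168 W/m².
CH₄: 0.036 × (√2942 − √714) = 0.036 × (54.2402 − 26.7208) = 0.036 × 27.5194 = 0.9907 W/m².
Total ΔF = 5.5168 + 0.9907 = 6.5075 W/m².

ΔF = 6.51 W/m²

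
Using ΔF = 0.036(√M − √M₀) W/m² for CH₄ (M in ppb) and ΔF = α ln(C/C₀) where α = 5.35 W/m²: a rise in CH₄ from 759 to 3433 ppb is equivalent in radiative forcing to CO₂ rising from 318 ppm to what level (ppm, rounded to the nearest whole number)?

CH₄ forcing: 0.036 × (√3433 − √759) = 0.036 × (58.5918 − 27.5500) = 0.036 × 31.0418 = 1.11750 W/m².
Set 5.35 ln(C/318) = 1.11750: ln(C/318) = 1.11750/5.35 = 0.20888, so C = 318 × e^0.20888 = 318 × 1.23230 = 391.87 ppm.

C ≈ 392 ppm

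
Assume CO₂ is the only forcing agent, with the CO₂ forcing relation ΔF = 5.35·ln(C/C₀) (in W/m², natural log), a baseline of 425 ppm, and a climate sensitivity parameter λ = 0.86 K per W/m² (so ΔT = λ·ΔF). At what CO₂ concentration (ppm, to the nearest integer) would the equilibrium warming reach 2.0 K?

Required forcing: ΔF = ΔT/λ = 2.0/0.86 = 2.3256 W/m².
Then ln(C/425) = ΔF/5.35 = 2.3256/5.35 = 0.43469.
So C = 425 × e^0.43469 = 425 × 1.54448 = 656.40 ppm.

C ≈ 656 ppm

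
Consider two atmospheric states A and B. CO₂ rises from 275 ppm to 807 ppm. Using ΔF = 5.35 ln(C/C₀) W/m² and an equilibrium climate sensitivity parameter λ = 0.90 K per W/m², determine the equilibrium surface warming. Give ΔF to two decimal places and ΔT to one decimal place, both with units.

ΔF = 5.76 W/m²; ΔT = 5.2 K

CO₂: 5.35 × ln(807/275) = 5.35 × ln(2.93455) = 5.35 × 1.07655 = 5.7595 W/m².
ΔT = λ ΔF = 0.90 × 5.76 = 5.1840 K.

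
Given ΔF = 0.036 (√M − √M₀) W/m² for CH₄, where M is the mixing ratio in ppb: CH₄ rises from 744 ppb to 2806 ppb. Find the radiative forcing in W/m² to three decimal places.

CH₄: 0.036 × (√2806 − √744) = 0.036 × (52.9717 − 27.2764) = 0.036 × 25.6953 = 0.9250 W/m².

ΔF = 0.925 W/m²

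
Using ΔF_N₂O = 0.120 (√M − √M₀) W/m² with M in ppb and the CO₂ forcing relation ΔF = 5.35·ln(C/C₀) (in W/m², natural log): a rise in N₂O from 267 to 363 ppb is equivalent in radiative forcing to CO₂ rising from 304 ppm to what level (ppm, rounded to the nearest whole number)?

N₂O forcing: 0.120 × (√363 − √267) = 0.120 × (19.0526 − 16.3401) = 0.120 × 2.7125 = 0.32550 W/m².
Set 5.35 ln(C/304) = 0.32550: ln(C/304) = 0.32550/5.35 = 0.06084, so C = 304 × e^0.06084 = 304 × 1.06273 = 323.07 ppm.

C ≈ 323 ppm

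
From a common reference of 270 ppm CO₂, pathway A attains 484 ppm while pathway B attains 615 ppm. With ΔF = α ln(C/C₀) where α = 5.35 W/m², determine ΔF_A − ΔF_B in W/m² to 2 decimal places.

ΔF_A − ΔF_B = -1.28 W/m²

ΔF_A = 5.35 ln(484/270) = 5.35 × 0.58366 = 3.1226 W/m².
ΔF_B = 5.35 ln(615/270) = 5.35 × 0.82320 = 4.4041 W/m².
Difference: 3.1226 − 4.4041 = -1.2815 W/m².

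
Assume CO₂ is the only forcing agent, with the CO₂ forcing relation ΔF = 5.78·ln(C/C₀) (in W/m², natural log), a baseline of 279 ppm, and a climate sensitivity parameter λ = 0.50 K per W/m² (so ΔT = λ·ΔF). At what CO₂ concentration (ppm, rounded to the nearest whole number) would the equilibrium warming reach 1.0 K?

Required forcing: ΔF = ΔT/λ = 1.0/0.50 = 2.0000 W/m².
Then ln(C/279) = ΔF/5.78 = 2.0000/5.78 = 0.34602.
So C = 279 × e^0.34602 = 279 × 1.41343 = 394.35 ppm.

C ≈ 394 ppm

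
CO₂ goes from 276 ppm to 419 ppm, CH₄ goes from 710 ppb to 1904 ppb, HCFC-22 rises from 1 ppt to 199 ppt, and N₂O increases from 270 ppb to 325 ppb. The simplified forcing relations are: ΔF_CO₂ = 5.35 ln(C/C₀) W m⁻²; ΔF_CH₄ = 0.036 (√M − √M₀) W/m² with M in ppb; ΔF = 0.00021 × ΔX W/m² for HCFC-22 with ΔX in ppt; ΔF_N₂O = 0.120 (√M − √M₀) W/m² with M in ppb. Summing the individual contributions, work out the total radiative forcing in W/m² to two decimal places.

ΔF = 3.08 W/m²

CO₂: 5.35 × ln(419/276) = 5.35 × ln(1.51812) = 5.35 × 0.41747 = 2.2335 W/m².
CH₄: 0.036 × (√1904 − √710) = 0.036 × (43.6348 − 26.6458) = 0.036 × 16.9890 = 0.6116 W/m².
HCFC-22: ΔF = 0.00021 × (199 − 1) = 0.00021 × 198 = 0.0416 W/m².
N₂O: 0.120 × (√325 − √270) = 0.120 × (18.0278 − 16.4317) = 0.120 × 1.5961 = 0.1915 W/m².
Total ΔF = 2.2335 + 0.6116 + 0.0416 + 0.1915 = 3.0782 W/m².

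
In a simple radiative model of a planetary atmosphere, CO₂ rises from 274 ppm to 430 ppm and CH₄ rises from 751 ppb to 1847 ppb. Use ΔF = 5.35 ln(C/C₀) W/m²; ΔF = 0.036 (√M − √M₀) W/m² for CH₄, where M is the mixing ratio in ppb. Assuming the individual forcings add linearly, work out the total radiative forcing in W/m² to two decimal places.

ΔF = 2.97 W/m²

CO₂: 5.35 × ln(430/274) = 5.35 × ln(1.56934) = 5.35 × 0.45066 = 2.4110 W/m².
CH₄: 0.036 × (√1847 − √751) = 0.036 × (42.9767 − 27.4044) = 0.036 × 15.5723 = 0.5606 W/m².
Total ΔF = 2.4110 + 0.5606 = 2.9716 W/m².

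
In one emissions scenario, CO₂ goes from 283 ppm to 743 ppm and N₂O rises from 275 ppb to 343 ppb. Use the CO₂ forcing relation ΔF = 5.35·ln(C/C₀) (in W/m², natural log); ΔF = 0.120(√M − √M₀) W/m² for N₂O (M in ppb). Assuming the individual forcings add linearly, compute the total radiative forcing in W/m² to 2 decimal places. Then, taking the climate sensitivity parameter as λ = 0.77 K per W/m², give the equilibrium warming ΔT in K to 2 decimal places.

CO₂: 5.35 × ln(743/283) = 5.35 × ln(2.62544) = 5.35 × 0.96525 = 5.1641 W/m².
N₂O: 0.120 × (√343 − √275) = 0.120 × (18.5203 − 16.5831) = 0.120 × 1.9372 = 0.2325 W/m².
Total ΔF = 5.1641 + 0.2325 = 5.3966 W/m².
ΔT = λ ΔF = 0.77 × 5.40 = 4.1580 K.

ΔF = 5.40 W/m²; ΔT = 4.16 K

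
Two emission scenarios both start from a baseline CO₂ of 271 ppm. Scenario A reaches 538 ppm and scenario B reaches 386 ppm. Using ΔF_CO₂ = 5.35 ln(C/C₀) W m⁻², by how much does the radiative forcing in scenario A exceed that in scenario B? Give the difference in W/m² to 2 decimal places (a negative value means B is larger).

ΔF_A − ΔF_B = 1.78 W/m²

ΔF_A = 5.35 ln(538/271) = 5.35 × 0.68574 = 3.6687 W/m².
ΔF_B = 5.35 ln(386/271) = 5.35 × 0.35372 = 1.8924 W/m².
Difference: 3.6687 − 1.8924 = 1.7763 W/m².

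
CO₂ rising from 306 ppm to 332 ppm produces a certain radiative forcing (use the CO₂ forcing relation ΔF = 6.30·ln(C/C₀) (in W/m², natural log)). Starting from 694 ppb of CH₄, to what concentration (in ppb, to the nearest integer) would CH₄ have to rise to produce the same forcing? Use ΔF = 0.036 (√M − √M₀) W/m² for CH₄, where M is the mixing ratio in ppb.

CO₂ forcing: 6.30 × ln(332/306) = 6.30 × 0.081550 = 0.51377 W/m².
Set 0.036(√M − √694) = 0.51377: √M = 0.51377/0.036 + √694 = 14.2714 + 26.3439 = 40.6153.
M = (40.6153)² = 1649.60 ppb.

M ≈ 1650 ppb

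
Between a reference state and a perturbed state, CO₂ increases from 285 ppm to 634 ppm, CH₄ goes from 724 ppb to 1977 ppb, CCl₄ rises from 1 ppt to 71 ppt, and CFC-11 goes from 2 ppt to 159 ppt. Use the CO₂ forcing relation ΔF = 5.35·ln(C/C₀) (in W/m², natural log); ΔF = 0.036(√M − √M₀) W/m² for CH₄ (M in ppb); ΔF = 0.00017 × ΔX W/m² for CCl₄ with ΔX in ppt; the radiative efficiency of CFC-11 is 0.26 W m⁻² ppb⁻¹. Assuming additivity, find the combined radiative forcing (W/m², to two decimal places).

ΔF = 4.96 W/m²

CO₂: 5.35 × ln(634/285) = 5.35 × ln(2.22456) = 5.35 × 0.79956 = 4.2776 W/m².
CH₄: 0.036 × (√1977 − √724) = 0.036 × (44.4635 − 26.9072) = 0.036 × 17.5563 = 0.6320 W/m².
CCl₄: ΔF = 0.00017 × (71 − 1) = 0.00017 × 70 = 0.0119 W/m².
CFC-11: Δ = 159 − 2 = 157 ppt = 0.157 ppb; ΔF = 0.26 × 0.157 = 0.0408 W/m².
Total ΔF = 4.2776 + 0.6320 + 0.0119 + 0.0408 = 4.9623 W/m².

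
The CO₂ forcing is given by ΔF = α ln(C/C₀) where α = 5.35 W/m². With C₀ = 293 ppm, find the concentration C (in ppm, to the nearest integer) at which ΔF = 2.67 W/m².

Set 5.35 ln(C/293) = 2.67, so ln(C/293) = 2.67/5.35 = 0.49907.
Then C/293 = e^0.49907 = 1.64719, giving C = 293 × 1.64719 = 482.63 ppm.

C ≈ 483 ppm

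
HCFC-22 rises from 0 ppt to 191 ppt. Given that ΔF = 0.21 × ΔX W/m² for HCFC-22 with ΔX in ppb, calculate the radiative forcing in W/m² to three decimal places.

ΔF = 0.040 W/m²

HCFC-22: Δ = 191 − 0 = 191 ppt = 0.191 ppb; ΔF = 0.21 × 0.191 = 0.0401 W/m².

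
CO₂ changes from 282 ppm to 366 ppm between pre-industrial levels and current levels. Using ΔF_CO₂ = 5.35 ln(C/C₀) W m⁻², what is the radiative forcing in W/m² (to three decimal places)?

ΔF = 1.395 W/m²

CO₂: 5.35 × ln(366/282) = 5.35 × ln(1.29787) = 5.35 × 0.26072 = 1.3949 W/m².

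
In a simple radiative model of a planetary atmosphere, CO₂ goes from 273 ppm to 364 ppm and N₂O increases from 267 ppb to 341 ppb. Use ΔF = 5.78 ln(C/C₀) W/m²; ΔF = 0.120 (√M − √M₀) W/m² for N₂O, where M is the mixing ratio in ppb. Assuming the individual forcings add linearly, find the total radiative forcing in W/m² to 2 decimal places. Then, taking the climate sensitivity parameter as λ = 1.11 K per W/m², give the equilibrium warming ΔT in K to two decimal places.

ΔF = 1.92 W/m²; ΔT = 2.13 K

CO₂: 5.78 × ln(364/273) = 5.78 × ln(1.33333) = 5.78 × 0.28768 = 1.6628 W/m².
N₂O: 0.120 × (√341 − √267) = 0.120 × (18.4662 − 16.3401) = 0.120 × 2.1261 = 0.2551 W/m².
Total ΔF = 1.6628 + 0.2551 = 1.9179 W/m².
ΔT = λ ΔF = 1.11 × 1.92 = 2.1312 K.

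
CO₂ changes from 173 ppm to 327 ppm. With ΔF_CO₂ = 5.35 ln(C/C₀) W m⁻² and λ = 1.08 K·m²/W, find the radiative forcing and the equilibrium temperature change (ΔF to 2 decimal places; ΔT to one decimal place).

CO₂: 5.35 × ln(327/173) = 5.35 × ln(1.89017) = 5.35 × 0.63667 = 3.4062 W/m².
ΔT = λ ΔF = 1.08 × 3.41 = 3.6828 K.

ΔF = 3.41 W/m²; ΔT = 3.7 K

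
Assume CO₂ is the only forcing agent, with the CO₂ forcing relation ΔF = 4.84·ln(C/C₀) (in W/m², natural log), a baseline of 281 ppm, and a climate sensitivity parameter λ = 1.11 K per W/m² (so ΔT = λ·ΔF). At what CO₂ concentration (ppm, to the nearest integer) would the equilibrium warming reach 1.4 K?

Required forcing: ΔF = ΔT/λ = 1.4/1.11 = 1.2613 W/m².
Then ln(C/281) = ΔF/4.84 = 1.2613/4.84 = 0.26060.
So C = 281 × e^0.26060 = 281 × 1.29771 = 364.66 ppm.

C ≈ 365 ppm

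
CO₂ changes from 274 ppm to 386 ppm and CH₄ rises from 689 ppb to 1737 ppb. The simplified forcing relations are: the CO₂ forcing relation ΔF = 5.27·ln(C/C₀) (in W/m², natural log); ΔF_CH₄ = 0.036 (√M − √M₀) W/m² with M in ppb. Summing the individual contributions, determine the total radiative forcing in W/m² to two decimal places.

CO₂: 5.27 × ln(386/274) = 5.27 × ln(1.40876) = 5.27 × 0.34271 = 1.8061 W/m².
CH₄: 0.036 × (√1737 − √689) = 0.036 × (41.6773 − 26.2488) = 0.036 × 15.4285 = 0.5554 W/m².
Total ΔF = 1.8061 + 0.5554 = 2.3615 W/m².

ΔF = 2.36 W/m²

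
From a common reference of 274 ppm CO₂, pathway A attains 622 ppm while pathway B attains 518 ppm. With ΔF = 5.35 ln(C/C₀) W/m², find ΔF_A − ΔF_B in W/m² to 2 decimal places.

ΔF_A − ΔF_B = 0.98 W/m²

ΔF_A = 5.35 ln(622/274) = 5.35 × 0.81981 = 4.3860 W/m².
ΔF_B = 5.35 ln(518/274) = 5.35 × 0.63685 = 3.4071 W/m².
Difference: 4.3860 − 3.4071 = 0.9789 W/m².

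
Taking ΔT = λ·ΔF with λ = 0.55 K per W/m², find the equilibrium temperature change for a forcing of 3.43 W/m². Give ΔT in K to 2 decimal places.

ΔT = λ ΔF = 0.55 × 3.43 = 1.8865 K.

ΔT = 1.89 K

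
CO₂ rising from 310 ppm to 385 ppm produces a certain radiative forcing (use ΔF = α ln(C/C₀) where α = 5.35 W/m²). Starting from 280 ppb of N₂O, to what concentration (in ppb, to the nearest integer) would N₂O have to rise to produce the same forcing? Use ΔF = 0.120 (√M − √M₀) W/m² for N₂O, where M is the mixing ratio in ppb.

M ≈ 697 ppb

CO₂ forcing: 5.35 × ln(385/310) = 5.35 × 0.216671 = 1.15919 W/m².
Set 0.120(√M − √280) = 1.15919: √M = 1.15919/0.120 + √280 = 9.6599 + 16.7332 = 26.3931.
M = (26.3931)² = 696.60 ppb.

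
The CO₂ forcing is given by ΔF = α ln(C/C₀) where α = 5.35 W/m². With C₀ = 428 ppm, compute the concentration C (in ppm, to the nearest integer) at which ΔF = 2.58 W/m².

Set 5.35 ln(C/428) = 2.58, so ln(C/428) = 2.58/5.35 = 0.48224.
Then C/428 = e^0.48224 = 1.61970, giving C = 428 × 1.61970 = 693.23 ppm.

C ≈ 693 ppm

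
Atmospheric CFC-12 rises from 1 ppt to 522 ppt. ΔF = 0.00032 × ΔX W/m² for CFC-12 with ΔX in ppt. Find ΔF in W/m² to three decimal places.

ΔF = 0.167 W/m²

CFC-12: ΔF = 0.00032 × (522 − 1) = 0.00032 × 521 = 0.1667 W/m².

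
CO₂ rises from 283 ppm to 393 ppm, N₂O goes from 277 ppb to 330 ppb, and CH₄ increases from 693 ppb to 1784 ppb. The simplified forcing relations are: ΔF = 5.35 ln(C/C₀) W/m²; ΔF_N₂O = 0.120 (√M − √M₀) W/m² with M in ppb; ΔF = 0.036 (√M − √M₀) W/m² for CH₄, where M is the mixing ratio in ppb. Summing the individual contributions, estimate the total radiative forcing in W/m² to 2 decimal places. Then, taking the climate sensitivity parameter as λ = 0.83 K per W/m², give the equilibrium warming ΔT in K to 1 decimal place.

ΔF = 2.51 W/m²; ΔT = 2.1 K

CO₂: 5.35 × ln(393/283) = 5.35 × ln(1.38869) = 5.35 × 0.32836 = 1.7567 W/m².
N₂O: 0.120 × (√330 − √277) = 0.120 × (18.1659 − 16.6433) = 0.120 × 1.5226 = 0.1827 W/m².
CH₄: 0.036 × (√1784 − √693) = 0.036 × (42.2374 − 26.3249) = 0.036 × 15.9125 = 0.5729 W/m².
Total ΔF = 1.7567 + 0.1827 + 0.5729 = 2.5123 W/m².
ΔT = λ ΔF = 0.83 × 2.51 = 2.0833 K.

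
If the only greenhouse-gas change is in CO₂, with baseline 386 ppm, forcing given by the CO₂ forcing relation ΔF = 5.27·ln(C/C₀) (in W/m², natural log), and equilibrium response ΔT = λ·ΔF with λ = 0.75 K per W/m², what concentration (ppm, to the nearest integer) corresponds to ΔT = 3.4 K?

C ≈ 912 ppm

Required forcing: ΔF = ΔT/λ = 3.4/0.75 = 4.5333 W/m².
Then ln(C/386) = ΔF/5.27 = 4.5333/5.27 = 0.86021.
So C = 386 × e^0.86021 = 386 × 2.36366 = 912.37 ppm.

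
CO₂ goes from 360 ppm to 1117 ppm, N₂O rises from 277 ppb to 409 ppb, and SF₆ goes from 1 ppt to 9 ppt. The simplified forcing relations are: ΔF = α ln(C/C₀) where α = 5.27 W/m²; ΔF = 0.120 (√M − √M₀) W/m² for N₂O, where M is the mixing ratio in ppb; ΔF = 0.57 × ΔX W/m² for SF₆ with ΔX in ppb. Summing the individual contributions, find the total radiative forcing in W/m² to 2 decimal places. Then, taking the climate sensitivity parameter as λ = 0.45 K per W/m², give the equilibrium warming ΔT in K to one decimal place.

CO₂: 5.27 × ln(1117/360) = 5.27 × ln(3.10278) = 5.27 × 1.13230 = 5.9672 W/m².
N₂O: 0.120 × (√409 − √277) = 0.120 × (20.2237 − 16.6433) = 0.120 × 3.5804 = 0.4296 W/m².
SF₆: Δ = 9 − 1 = 8 ppt = 0.008 ppb; ΔF = 0.57 × 0.008 = 0.0046 W/m².
Total ΔF = 5.9672 + 0.4296 + 0.0046 = 6.4014 W/m².
ΔT = λ ΔF = 0.45 × 6.40 = 2.8800 K.

ΔF = 6.40 W/m²; ΔT = 2.9 K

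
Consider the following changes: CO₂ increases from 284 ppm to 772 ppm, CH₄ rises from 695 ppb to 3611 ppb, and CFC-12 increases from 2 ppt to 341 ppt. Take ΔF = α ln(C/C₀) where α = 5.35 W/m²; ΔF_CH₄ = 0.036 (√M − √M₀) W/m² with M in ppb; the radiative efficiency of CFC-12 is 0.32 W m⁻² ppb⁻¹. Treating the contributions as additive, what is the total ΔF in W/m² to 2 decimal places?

ΔF = 6.67 W/m²

CO₂: 5.35 × ln(772/284) = 5.35 × ln(2.71831) = 5.35 × 1.00001 = 5.3501 W/m².
CH₄: 0.036 × (√3611 − √695) = 0.036 × (60.0916 − 26.3629) = 0.036 × 33.7287 = 1.2142 W/m².
CFC-12: Δ = 341 − 2 = 339 ppt = 0.339 ppb; ΔF = 0.32 × 0.339 = 0.1085 W/m².
Total ΔF = 5.3501 + 1.2142 + 0.1085 = 6.6728 W/m².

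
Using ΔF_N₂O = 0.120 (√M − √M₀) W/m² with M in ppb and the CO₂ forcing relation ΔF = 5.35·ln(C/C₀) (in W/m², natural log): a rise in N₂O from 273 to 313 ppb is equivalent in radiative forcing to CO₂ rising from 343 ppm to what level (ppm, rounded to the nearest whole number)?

C ≈ 352 ppm

N₂O forcing: 0.120 × (√313 − √273) = 0.120 × (17.6918 − 16.5227) = 0.120 × 1.1691 = 0.14029 W/m².
Set 5.35 ln(C/343) = 0.14029: ln(C/343) = 0.14029/5.35 = 0.02622, so C = 343 × e^0.02622 = 343 × 1.02657 = 352.11 ppm.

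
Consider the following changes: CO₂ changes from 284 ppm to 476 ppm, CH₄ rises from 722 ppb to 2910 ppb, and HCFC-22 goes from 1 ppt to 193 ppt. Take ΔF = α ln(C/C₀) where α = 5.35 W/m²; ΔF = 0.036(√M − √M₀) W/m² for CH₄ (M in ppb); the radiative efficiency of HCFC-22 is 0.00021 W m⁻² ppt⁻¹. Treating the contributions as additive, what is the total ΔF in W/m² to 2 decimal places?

ΔF = 3.78 W/m²

CO₂: 5.35 × ln(476/284) = 5.35 × ln(1.67606) = 5.35 × 0.51645 = 2.7630 W/m².
CH₄: 0.036 × (√2910 − √722) = 0.036 × (53.9444 − 26.8701) = 0.036 × 27.0743 = 0.9747 W/m².
HCFC-22: ΔF = 0.00021 × (193 − 1) = 0.00021 × 192 = 0.0403 W/m².
Total ΔF = 2.7630 + 0.9747 + 0.0403 = 3.7780 W/m².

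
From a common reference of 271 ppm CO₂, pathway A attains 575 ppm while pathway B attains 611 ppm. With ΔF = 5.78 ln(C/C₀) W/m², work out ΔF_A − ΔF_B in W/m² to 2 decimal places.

ΔF_A − ΔF_B = -0.35 W/m²

ΔF_A = 5.78 ln(575/271) = 5.78 × 0.75225 = 4.3480 W/m².
ΔF_B = 5.78 ln(611/271) = 5.78 × 0.81298 = 4.6990 W/m².
Difference: 4.3480 − 4.6990 = -0.3510 W/m².
(Equivalently, ΔF_A − ΔF_B = 5.78 ln(575/611) = 5.78 × -0.06073 = -0.3510 W/m².)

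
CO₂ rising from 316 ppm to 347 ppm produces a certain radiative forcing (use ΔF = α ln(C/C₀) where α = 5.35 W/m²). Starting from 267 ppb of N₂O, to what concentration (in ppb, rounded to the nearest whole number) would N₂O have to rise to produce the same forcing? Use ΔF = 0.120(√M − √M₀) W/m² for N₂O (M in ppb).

M ≈ 421 ppb

CO₂ forcing: 5.35 × ln(347/316) = 5.35 × 0.093583 = 0.50067 W/m².
Set 0.120(√M − √267) = 0.50067: √M = 0.50067/0.120 + √267 = 4.1723 + 16.3401 = 20.5124.
M = (20.5124)² = 420.76 ppb.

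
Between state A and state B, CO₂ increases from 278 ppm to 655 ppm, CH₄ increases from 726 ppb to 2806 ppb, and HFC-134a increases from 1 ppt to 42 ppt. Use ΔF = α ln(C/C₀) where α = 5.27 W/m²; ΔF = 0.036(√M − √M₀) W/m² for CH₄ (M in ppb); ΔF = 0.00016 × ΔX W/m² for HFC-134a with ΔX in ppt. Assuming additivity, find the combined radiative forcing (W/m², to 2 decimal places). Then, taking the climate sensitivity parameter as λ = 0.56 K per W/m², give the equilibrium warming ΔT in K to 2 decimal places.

ΔF = 5.46 W/m²; ΔT = 3.06 K

CO₂: 5.27 × ln(655/278) = 5.27 × ln(2.35612) = 5.27 × 0.85702 = 4.5165 W/m².
CH₄: 0.036 × (√2806 − √726) = 0.036 × (52.9717 − 26.9444) = 0.036 × 26.0273 = 0.9370 W/m².
HFC-134a: ΔF = 0.00016 × (42 − 1) = 0.00016 × 41 = 0.0066 W/m².
Total ΔF = 4.5165 + 0.9370 + 0.0066 = 5.4601 W/m².
ΔT = λ ΔF = 0.56 × 5.46 = 3.0576 K.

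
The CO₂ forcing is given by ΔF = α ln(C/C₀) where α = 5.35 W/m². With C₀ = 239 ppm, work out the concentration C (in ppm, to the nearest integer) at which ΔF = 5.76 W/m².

Set 5.35 ln(C/239) = 5.76, so ln(C/239) = 5.76/5.35 = 1.07664.
Then C/239 = e^1.07664 = 2.93480, giving C = 239 × 2.93480 = 701.42 ppm.

C ≈ 701 ppm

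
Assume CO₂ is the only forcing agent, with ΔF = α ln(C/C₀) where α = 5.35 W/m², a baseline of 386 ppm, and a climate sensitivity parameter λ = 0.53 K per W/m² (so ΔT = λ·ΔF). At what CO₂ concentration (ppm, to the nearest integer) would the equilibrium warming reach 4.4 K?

C ≈ 1822 ppm

Required forcing: ΔF = ΔT/λ = 4.4/0.53 = 8.3019 W/m².
Then ln(C/386) = ΔF/5.35 = 8.3019/5.35 = 1.55176.
So C = 386 × e^1.55176 = 386 × 4.71977 = 1821.83 ppm.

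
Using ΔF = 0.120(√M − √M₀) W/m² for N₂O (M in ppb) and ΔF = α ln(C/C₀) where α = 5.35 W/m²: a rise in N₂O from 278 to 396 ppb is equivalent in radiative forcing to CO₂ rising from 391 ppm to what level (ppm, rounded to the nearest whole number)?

N₂O forcing: 0.120 × (√396 − √278) = 0.120 × (19.8997 − 16.6733) = 0.120 × 3.2264 = 0.38717 W/m².
Set 5.35 ln(C/391) = 0.38717: ln(C/391) = 0.38717/5.35 = 0.07237, so C = 391 × e^0.07237 = 391 × 1.07505 = 420.34 ppm.

C ≈ 420 ppm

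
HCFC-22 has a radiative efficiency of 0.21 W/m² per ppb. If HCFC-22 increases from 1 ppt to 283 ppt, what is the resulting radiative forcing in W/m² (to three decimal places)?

ΔF = 0.059 W/m²

HCFC-22: Δ = 283 − 1 = 282 ppt = 0.282 ppb; ΔF = 0.21 × 0.282 = 0.0592 W/m².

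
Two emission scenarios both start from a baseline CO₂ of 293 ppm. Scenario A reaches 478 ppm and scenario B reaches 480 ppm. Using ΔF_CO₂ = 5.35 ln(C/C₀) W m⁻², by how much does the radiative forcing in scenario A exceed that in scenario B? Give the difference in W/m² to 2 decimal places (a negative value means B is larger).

ΔF_A = 5.35 ln(478/293) = 5.35 × 0.48944 = 2.6185 W/m².
ΔF_B = 5.35 ln(480/293) = 5.35 × 0.49361 = 2.6408 W/m².
Difference: 2.6185 − 2.6408 = -0.0223 W/m².

ΔF_A − ΔF_B = -0.02 W/m²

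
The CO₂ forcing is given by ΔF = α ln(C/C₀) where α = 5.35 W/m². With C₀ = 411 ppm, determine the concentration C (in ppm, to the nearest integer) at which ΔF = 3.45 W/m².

C ≈ 783 ppm

Set 5.35 ln(C/411) = 3.45, so ln(C/411) = 3.45/5.35 = 0.64486.
Then C/411 = e^0.64486 = 1.90572, giving C = 411 × 1.90572 = 783.25 ppm.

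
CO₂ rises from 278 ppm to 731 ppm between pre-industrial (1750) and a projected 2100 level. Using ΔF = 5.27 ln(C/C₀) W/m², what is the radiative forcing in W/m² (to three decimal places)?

CO₂: 5.27 × ln(731/278) = 5.27 × ln(2.62950) = 5.27 × 0.96679 = 5.0950 W/m².

ΔF = 5.095 W/m²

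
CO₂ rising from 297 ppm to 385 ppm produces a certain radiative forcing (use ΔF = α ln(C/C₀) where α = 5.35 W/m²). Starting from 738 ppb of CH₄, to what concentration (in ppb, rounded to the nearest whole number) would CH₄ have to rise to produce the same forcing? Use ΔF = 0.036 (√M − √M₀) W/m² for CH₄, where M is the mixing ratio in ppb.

M ≈ 4321 ppb

CO₂ forcing: 5.35 × ln(385/297) = 5.35 × 0.259511 = 1.38838 W/m².
Set 0.036(√M − √738) = 1.38838: √M = 1.38838/0.036 + √738 = 38.5661 + 27.1662 = 65.7323.
M = (65.7323)² = 4320.74 ppb.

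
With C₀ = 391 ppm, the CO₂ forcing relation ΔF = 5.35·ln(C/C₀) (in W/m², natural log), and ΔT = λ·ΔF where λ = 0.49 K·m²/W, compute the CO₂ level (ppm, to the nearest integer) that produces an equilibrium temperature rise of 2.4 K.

C ≈ 977 ppm

Required forcing: ΔF = ΔT/λ = 2.4/0.49 = 4.8980 W/m².
Then ln(C/391) = ΔF/5.35 = 4.8980/5.35 = 0.91551.
So C = 391 × e^0.91551 = 391 × 2.49805 = 976.74 ppm.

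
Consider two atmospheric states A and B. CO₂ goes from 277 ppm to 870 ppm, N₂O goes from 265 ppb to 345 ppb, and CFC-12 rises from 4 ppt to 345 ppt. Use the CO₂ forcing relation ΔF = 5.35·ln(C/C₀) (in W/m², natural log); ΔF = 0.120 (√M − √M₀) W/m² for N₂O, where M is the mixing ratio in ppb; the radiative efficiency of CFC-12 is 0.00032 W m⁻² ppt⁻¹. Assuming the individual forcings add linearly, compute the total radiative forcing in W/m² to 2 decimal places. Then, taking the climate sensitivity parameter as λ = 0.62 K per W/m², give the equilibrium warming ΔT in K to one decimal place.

CO₂: 5.35 × ln(870/277) = 5.35 × ln(3.14079) = 5.35 × 1.14447 = 6.1229 W/m².
N₂O: 0.120 × (√345 − √265) = 0.120 × (18.5742 − 16.2788) = 0.120 × 2.2954 = 0.2754 W/m².
CFC-12: ΔF = 0.00032 × (345 − 4) = 0.00032 × 341 = 0.1091 W/m².
Total ΔF = 6.1229 + 0.2754 + 0.1091 = 6.5074 W/m².
ΔT = λ ΔF = 0.62 × 6.51 = 4.0362 K.

ΔF = 6.51 W/m²; ΔT = 4.0 K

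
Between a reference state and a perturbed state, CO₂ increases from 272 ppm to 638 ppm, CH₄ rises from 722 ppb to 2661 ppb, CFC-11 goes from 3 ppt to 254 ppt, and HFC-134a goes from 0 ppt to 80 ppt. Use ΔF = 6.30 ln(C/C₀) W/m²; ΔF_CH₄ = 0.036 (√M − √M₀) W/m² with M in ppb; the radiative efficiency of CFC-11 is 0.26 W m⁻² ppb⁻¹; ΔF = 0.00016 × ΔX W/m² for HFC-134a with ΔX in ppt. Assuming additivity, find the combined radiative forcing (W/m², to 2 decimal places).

CO₂: 6.30 × ln(638/272) = 6.30 × ln(2.34559) = 6.30 × 0.85254 = 5.3710 W/m².
CH₄: 0.036 × (√2661 − √722) = 0.036 × (51.5849 − 26.8701) = 0.036 × 24.7148 = 0.8897 W/m².
CFC-11: Δ = 254 − 3 = 251 ppt = 0.251 ppb; ΔF = 0.26 × 0.251 = 0.0653 W/m².
HFC-134a: ΔF = 0.00016 × (80 − 0) = 0.00016 × 80 = 0.0128 W/m².
Total ΔF = 5.3710 + 0.8897 + 0.0653 + 0.0128 = 6.3388 W/m².

ΔF = 6.34 W/m²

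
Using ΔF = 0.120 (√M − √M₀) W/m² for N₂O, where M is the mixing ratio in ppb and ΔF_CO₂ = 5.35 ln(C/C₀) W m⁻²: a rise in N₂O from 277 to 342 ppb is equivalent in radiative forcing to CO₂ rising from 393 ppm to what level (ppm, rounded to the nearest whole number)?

C ≈ 410 ppm

N₂O forcing: 0.120 × (√342 − √277) = 0.120 × (18.4932 − 16.6433) = 0.120 × 1.8499 = 0.22199 W/m².
Set 5.35 ln(C/393) = 0.22199: ln(C/393) = 0.22199/5.35 = 0.04149, so C = 393 × e^0.04149 = 393 × 1.04236 = 409.65 ppm.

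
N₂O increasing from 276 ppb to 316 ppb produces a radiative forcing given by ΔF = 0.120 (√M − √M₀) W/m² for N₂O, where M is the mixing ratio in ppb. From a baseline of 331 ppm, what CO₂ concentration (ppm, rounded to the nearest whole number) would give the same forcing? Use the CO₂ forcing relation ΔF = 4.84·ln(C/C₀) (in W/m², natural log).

N₂O forcing: 0.120 × (√316 − √276) = 0.120 × (17.7764 − 16.6132) = 0.120 × 1.1632 = 0.13958 W/m².
Set 4.84 ln(C/331) = 0.13958: ln(C/331) = 0.13958/4.84 = 0.02884, so C = 331 × e^0.02884 = 331 × 1.02926 = 340.69 ppm.

C ≈ 341 ppm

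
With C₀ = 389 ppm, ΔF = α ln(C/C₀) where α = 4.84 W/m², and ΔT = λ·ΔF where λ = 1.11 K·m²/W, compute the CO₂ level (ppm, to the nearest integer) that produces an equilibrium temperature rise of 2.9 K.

C ≈ 667 ppm

Required forcing: ΔF = ΔT/λ = 2.9/1.11 = 2.6126 W/m².
Then ln(C/389) = ΔF/4.84 = 2.6126/4.84 = 0.53979.
So C = 389 × e^0.53979 = 389 × 1.71565 = 667.39 ppm.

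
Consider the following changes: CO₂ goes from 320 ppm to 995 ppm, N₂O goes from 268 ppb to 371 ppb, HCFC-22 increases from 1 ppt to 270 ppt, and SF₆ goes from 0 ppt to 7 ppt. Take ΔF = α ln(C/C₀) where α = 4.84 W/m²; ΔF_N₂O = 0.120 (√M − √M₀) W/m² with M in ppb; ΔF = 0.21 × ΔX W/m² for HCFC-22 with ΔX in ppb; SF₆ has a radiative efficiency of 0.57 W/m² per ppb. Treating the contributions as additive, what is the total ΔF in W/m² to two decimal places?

ΔF = 5.90 W/m²

CO₂: 4.84 × ln(995/320) = 4.84 × ln(3.10938) = 4.84 × 1.13442 = 5.4906 W/m².
N₂O: 0.120 × (√371 − √268) = 0.120 × (19.2614 − 16.3707) = 0.120 × 2.8907 = 0.3469 W/m².
HCFC-22: Δ = 270 − 1 = 269 ppt = 0.269 ppb; ΔF = 0.21 × 0.269 = 0.0565 W/m².
SF₆: Δ = 7 − 0 = 7 ppt = 0.007 ppb; ΔF = 0.57 × 0.007 = 0.0040 W/m².
Total ΔF = 5.4906 + 0.3469 + 0.0565 + 0.0040 = 5.8980 W/m².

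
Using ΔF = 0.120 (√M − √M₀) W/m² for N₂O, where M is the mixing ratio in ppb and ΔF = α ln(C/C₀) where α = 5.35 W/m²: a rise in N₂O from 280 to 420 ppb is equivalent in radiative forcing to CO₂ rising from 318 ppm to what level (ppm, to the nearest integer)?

N₂O forcing: 0.120 × (√420 − √280) = 0.120 × (20.4939 − 16.7332) = 0.120 × 3.7607 = 0.45128 W/m².
Set 5.35 ln(C/318) = 0.45128: ln(C/318) = 0.45128/5.35 = 0.08435, so C = 318 × e^0.08435 = 318 × 1.08801 = 345.99 ppm.

C ≈ 346 ppm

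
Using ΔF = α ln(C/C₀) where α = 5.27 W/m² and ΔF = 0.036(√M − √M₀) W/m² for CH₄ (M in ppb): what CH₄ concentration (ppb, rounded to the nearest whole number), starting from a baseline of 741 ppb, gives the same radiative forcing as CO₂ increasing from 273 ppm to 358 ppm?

CO₂ forcing: 5.27 × ln(358/273) = 5.27 × 0.271061 = 1.42849 W/m².
Set 0.036(√M − √741) = 1.42849: √M = 1.42849/0.036 + √741 = 39.6803 + 27.2213 = 66.9016.
M = (66.9016)² = 4475.82 ppb.

M ≈ 4476 ppb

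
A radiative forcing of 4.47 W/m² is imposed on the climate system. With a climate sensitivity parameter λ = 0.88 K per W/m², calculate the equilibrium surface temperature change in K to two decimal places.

ΔT = λ ΔF = 0.88 × 4.47 = 3.9336 K.

ΔT = 3.93 K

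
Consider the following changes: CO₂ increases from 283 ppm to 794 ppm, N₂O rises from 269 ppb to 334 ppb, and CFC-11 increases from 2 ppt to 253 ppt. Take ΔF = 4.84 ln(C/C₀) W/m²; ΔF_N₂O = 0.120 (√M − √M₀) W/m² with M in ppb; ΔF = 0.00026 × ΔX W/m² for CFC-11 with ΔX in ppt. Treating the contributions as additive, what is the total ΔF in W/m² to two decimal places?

ΔF = 5.28 W/m²

CO₂: 4.84 × ln(794/283) = 4.84 × ln(2.80565) = 4.84 × 1.03164 = 4.9931 W/m².
N₂O: 0.120 × (√334 − √269) = 0.120 × (18.2757 − 16.4012) = 0.120 × 1.8745 = 0.2249 W/m².
CFC-11: ΔF = 0.00026 × (253 − 2) = 0.00026 × 251 = 0.0653 W/m².
Total ΔF = 4.9931 + 0.2249 + 0.0653 = 5.2833 W/m².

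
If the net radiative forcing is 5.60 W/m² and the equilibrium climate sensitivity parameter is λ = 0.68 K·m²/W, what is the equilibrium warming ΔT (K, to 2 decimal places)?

ΔT = 3.81 K

ΔT = λ ΔF = 0.68 × 5.60 = 3.8080 K.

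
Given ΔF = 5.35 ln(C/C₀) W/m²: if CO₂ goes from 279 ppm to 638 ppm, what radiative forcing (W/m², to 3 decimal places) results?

CO₂: 5.35 × ln(638/279) = 5.35 × ln(2.28674) = 5.35 × 0.82713 = 4.4251 W/m².

ΔF = 4.425 W/m²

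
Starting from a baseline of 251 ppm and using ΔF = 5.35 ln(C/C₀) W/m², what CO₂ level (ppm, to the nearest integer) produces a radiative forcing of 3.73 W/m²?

Set 5.35 ln(C/251) = 3.73, so ln(C/251) = 3.73/5.35 = 0.69720.
Then C/251 = e^0.69720 = 2.00812, giving C = 251 × 2.00812 = 504.04 ppm.

C ≈ 504 ppm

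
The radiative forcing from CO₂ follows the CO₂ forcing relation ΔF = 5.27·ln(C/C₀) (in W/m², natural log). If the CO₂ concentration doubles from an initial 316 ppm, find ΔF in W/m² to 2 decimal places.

ΔF = 3.65 W/m²

Because the forcing depends only on the ratio C/C₀, the initial concentration does not enter.
ΔF = 5.27 × ln(2) = 5.27 × 0.69315 = 3.6529 W/m².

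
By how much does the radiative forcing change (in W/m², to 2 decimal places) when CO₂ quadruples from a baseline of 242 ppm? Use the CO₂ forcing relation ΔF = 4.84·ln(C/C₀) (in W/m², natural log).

ΔF = 6.71 W/m²

ΔF = 4.84 × ln(4) = 4.84 × 1.38629 = 6.7096 W/m².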